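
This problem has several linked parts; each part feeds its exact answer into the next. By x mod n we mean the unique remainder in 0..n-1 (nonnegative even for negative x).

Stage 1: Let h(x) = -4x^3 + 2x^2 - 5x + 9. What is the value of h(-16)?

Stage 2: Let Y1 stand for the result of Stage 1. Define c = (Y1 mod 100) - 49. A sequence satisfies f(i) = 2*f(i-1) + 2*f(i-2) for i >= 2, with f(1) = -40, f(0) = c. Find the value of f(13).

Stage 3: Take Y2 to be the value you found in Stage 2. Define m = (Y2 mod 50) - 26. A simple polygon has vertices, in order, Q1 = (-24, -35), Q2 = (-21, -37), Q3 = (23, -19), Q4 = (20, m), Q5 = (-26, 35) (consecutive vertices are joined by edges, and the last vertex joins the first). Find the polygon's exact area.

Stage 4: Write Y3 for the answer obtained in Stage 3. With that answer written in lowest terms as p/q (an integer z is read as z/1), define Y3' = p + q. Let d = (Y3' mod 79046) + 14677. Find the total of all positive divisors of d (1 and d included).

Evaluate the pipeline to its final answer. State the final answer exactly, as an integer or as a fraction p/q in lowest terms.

35532

Stage 1: -4*(-16)^3 + 2*(-16)^2 - 5*(-16)^1 + 9 = (16384) + (512) + (80) + (9) = 16985; answer 16985
Stage 2: Y1 = 16985; c = 36; f(2) = 2*(-40) + 2*(36) = -8; iterating: f(2)=-8, f(3)=-96, f(4)=-208, f(5)=-608, f(6)=-1632, f(7)=-4480, f(8)=-12224, f(9)=-33408, f(10)=-91264, f(11)=-249344, f(12)=-681216, f(13)=-1861120; answer -1861120
Stage 3: Y2 = -1861120; m = 4; cross terms: (-24*-37 - -21*-35)=153, (-21*-19 - 23*-37)=1250, (23*4 - 20*-19)=472, (20*35 - -26*4)=804, (-26*-35 - -24*35)=1750; twice the area = |4429| = 4429; area = 4429/2; answer 4429/2
Stage 4: Y3 = 4429/2; threaded value p + q = 4431; d = 19108; 19108 = 2^2 * 17 * 281; sigma = (1 + 2 + 4) * (1 + 17) * (1 + 281) = 7 * 18 * 282 = 35532; answer 35532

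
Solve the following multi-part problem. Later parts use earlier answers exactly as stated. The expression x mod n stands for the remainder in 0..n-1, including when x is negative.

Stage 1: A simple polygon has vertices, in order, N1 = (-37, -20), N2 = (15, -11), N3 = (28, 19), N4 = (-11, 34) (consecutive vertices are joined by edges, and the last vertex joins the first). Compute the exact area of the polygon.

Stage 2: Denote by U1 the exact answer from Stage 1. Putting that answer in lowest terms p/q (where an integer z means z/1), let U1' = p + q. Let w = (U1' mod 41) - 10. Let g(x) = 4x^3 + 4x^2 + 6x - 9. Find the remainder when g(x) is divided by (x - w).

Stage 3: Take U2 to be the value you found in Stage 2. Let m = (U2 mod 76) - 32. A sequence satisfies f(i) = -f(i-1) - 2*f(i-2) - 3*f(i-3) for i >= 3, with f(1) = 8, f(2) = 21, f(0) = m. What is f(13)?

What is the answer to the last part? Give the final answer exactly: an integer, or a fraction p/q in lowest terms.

Stage 1: cross terms: (-37*-11 - 15*-20)=707, (15*19 - 28*-11)=593, (28*34 - -11*19)=1161, (-11*-20 - -37*34)=1478; twice the area = |3939| = 3939; area = 3939/2; answer 3939/2
Stage 2: U1 = 3939/2; threaded value p + q = 3941; w = -5; remainder = value at the root: 4*(-5)^3 + 4*(-5)^2 + 6*(-5)^1 - 9 = (-500) + (100) + (-30) + (-9) = -439; answer -439
Stage 3: U2 = -439; m = -15; f(3) = -1*(21) - 2*(8) - 3*(-15) = 8; iterating: f(3)=8, f(4)=-74, f(5)=-5, f(6)=129, f(7)=103, f(8)=-346, f(9)=-247, f(10)=630, f(11)=902, f(12)=-1421, f(13)=-2273; answer -2273

-2273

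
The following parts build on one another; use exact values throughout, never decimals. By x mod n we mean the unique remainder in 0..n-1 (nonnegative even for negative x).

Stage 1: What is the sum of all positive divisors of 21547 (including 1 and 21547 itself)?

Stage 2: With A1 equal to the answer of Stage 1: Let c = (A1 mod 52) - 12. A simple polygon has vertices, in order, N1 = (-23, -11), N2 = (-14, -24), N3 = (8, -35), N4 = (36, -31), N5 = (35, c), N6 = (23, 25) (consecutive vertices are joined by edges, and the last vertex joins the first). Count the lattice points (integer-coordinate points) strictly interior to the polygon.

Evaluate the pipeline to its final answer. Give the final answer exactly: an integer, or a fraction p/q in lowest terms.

Stage 1: 21547 = 29 * 743; sigma = (1 + 29) * (1 + 743) = 30 * 744 = 22320; answer 22320
Stage 2: A1 = 22320; c = 0; cross terms: (-23*-24 - -14*-11)=398, (-14*-35 - 8*-24)=682, (8*-31 - 36*-35)=1012, (36*0 - 35*-31)=1085, (35*25 - 23*0)=875, (23*-11 - -23*25)=322; twice the area = |4374| = 4374; area = 2187; boundary points = 1 + 11 + 4 + 1 + 1 + 2 = 20; strictly interior points = area - boundary/2 + 1 = 2178; answer 2178

2178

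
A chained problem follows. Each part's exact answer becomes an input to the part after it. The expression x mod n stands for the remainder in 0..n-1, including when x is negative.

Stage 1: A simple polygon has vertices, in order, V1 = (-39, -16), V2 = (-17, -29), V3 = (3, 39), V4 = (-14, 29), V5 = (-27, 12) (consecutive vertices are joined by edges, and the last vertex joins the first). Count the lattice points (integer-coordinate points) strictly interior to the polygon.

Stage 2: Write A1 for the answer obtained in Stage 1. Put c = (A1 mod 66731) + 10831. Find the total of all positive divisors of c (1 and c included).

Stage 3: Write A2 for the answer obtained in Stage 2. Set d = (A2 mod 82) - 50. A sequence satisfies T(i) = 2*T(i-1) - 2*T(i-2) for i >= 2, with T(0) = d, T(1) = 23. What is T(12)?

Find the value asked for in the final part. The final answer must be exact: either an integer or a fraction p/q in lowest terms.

-1024

Stage 1: cross terms: (-39*-29 - -17*-16)=859, (-17*39 - 3*-29)=-576, (3*29 - -14*39)=633, (-14*12 - -27*29)=615, (-27*-16 - -39*12)=900; twice the area = |2431| = 2431; area = 2431/2; boundary points = 1 + 4 + 1 + 1 + 4 = 11; strictly interior points = area - boundary/2 + 1 = 1211; answer 1211
Stage 2: A1 = 1211; c = 12042; 12042 = 2 * 3^3 * 223; sigma = (1 + 2) * (1 + 3 + 9 + 27) * (1 + 223) = 3 * 40 * 224 = 26880; answer 26880
Stage 3: A2 = 26880; d = 16; T(2) = 2*(23) - 2*(16) = 14; iterating: T(2)=14, T(3)=-18, T(4)=-64, T(5)=-92, T(6)=-56, T(7)=72, T(8)=256, T(9)=368, T(10)=224, T(11)=-288, T(12)=-1024; answer -1024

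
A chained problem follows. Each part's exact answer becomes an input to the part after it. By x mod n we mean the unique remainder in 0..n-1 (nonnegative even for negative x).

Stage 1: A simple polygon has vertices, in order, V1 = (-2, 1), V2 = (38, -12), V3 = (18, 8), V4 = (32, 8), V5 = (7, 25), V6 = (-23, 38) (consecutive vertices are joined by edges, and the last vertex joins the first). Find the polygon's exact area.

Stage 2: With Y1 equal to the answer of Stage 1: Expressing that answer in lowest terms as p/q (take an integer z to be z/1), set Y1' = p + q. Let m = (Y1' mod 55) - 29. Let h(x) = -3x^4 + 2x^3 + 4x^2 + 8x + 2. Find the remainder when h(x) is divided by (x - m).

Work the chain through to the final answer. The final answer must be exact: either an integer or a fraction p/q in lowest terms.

-62

Stage 1: cross terms: (-2*-12 - 38*1)=-14, (38*8 - 18*-12)=520, (18*8 - 32*8)=-112, (32*25 - 7*8)=744, (7*38 - -23*25)=841, (-23*1 - -2*38)=53; twice the area = |2032| = 2032; area = 1016; answer 1016
Stage 2: Y1 = 1016; threaded value p + q = 1017; m = -2; remainder = value at the root: -3*(-2)^4 + 2*(-2)^3 + 4*(-2)^2 + 8*(-2)^1 + 2 = (-48) + (-16) + (16) + (-16) + (2) = -62; answer -62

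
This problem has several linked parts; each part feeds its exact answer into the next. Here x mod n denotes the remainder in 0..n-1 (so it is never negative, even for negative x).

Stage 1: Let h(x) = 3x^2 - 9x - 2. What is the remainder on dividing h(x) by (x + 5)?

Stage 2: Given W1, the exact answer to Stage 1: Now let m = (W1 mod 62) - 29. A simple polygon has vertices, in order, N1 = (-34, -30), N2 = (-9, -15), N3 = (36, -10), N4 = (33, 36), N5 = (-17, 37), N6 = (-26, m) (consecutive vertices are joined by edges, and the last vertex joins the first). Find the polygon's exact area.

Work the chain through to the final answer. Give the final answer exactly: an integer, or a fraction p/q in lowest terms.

Stage 1: remainder = value at the root: 3*(-5)^2 - 9*(-5)^1 - 2 = (75) + (45) + (-2) = 118; answer 118
Stage 2: W1 = 118; m = 27; cross terms: (-34*-15 - -9*-30)=240, (-9*-10 - 36*-15)=630, (36*36 - 33*-10)=1626, (33*37 - -17*36)=1833, (-17*27 - -26*37)=503, (-26*-30 - -34*27)=1698; twice the area = |6530| = 6530; area = 3265; answer 3265

3265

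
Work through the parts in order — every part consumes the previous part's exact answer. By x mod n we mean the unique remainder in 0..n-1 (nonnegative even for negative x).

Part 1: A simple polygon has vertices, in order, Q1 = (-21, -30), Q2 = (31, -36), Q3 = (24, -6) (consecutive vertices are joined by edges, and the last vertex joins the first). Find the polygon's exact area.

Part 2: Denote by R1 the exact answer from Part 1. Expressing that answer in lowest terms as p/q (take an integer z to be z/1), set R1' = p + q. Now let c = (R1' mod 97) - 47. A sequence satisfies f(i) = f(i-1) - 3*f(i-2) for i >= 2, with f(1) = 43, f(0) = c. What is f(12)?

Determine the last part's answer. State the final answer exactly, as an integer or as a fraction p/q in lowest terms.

-18926

Part 1: cross terms: (-21*-36 - 31*-30)=1686, (31*-6 - 24*-36)=678, (24*-30 - -21*-6)=-846; twice the area = |1518| = 1518; area = 759; answer 759
Part 2: R1 = 759; threaded value p + q = 760; c = 34; f(2) = 1*(43) - 3*(34) = -59; iterating: f(2)=-59, f(3)=-188, f(4)=-11, f(5)=553, f(6)=586, f(7)=-1073, f(8)=-2831, f(9)=388, f(10)=8881, f(11)=7717, f(12)=-18926; answer -18926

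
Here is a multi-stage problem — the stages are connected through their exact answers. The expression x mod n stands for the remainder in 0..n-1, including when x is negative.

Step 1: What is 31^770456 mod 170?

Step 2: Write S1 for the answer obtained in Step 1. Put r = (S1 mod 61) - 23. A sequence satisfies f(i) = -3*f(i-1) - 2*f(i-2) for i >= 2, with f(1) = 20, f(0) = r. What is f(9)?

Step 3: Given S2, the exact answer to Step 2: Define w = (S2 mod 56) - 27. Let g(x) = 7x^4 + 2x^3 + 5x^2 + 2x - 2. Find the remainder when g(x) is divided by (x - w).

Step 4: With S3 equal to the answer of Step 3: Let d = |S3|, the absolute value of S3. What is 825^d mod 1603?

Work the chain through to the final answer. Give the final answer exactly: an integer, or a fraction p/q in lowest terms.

1527

Step 1: squarings mod 170: 31^1=31, 31^2=111, 31^4=81, 31^8=101, 31^16=1, 31^32=1, 31^64=1, 31^128=1, 31^256=1, 31^512=1, 31^1024=1, 31^2048=1, 31^4096=1, 31^8192=1, 31^16384=1, 31^32768=1, 31^65536=1, 31^131072=1, 31^262144=1, 31^524288=1; 31^770456 = 31^8 * 31^16 * 31^128 * 31^256 * 31^16384 * 31^32768 * 31^65536 * 31^131072 * 31^524288 = 101 (mod 170); answer 101
Step 2: S1 = 101; r = 17; f(2) = -3*(20) - 2*(17) = -94; iterating: f(2)=-94, f(3)=242, f(4)=-538, f(5)=1130, f(6)=-2314, f(7)=4682, f(8)=-9418, f(9)=18890; answer 18890
Step 3: S2 = 18890; w = -9; remainder = value at the root: 7*(-9)^4 + 2*(-9)^3 + 5*(-9)^2 + 2*(-9)^1 - 2 = (45927) + (-1458) + (405) + (-18) + (-2) = 44854; answer 44854
Step 4: S3 = 44854; d = 44854; squarings mod 1603: 825^1=825, 825^2=953, 825^4=911, 825^8=1170, 825^16=1541, 825^32=638, 825^64=1485, 825^128=1100, 825^256=1338, 825^512=1296, 825^1024=1275, 825^2048=183, 825^4096=1429, 825^8192=1422, 825^16384=701, 825^32768=883; 825^44854 = 825^2 * 825^4 * 825^16 * 825^32 * 825^256 * 825^512 * 825^1024 * 825^2048 * 825^8192 * 825^32768 = 1527 (mod 1603); answer 1527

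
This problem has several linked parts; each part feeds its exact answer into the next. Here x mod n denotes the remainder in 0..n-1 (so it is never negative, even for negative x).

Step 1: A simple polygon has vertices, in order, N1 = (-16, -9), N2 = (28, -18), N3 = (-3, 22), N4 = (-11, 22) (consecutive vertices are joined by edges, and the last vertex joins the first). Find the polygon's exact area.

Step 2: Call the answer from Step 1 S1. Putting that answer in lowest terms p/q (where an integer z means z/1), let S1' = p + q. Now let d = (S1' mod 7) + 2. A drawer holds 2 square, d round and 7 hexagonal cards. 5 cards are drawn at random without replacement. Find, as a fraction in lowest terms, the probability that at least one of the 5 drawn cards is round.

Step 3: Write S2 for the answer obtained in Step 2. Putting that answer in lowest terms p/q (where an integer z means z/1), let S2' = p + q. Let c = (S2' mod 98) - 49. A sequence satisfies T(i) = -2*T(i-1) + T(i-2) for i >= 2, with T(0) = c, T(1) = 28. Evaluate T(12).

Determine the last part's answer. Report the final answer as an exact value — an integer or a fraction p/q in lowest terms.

-233073

Step 1: cross terms: (-16*-18 - 28*-9)=540, (28*22 - -3*-18)=562, (-3*22 - -11*22)=176, (-11*-9 - -16*22)=451; twice the area = |1729| = 1729; area = 1729/2; answer 1729/2
Step 2: S1 = 1729/2; threaded value p + q = 1731; d = 4; total draws C(13,5) = 1287; complement C(9,5) = 126; favorable 1287 - 126 = 1161; P = 129/143; answer 129/143
Step 3: S2 = 129/143; threaded value p + q = 272; c = 27; T(2) = -2*(28) + 1*(27) = -29; iterating: T(2)=-29, T(3)=86, T(4)=-201, T(5)=488, T(6)=-1177, T(7)=2842, T(8)=-6861, T(9)=16564, T(10)=-39989, T(11)=96542, T(12)=-233073; answer -233073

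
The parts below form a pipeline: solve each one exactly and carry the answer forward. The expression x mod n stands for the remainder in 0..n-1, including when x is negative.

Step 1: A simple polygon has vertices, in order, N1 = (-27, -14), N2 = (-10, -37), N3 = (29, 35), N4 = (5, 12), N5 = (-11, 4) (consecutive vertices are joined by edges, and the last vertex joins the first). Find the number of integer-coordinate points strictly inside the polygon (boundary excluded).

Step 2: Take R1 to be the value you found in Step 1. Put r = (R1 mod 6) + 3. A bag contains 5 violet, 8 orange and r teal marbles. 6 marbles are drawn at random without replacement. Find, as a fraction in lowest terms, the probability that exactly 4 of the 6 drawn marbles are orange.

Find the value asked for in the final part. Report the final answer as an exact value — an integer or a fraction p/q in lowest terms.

77/646

Step 1: cross terms: (-27*-37 - -10*-14)=859, (-10*35 - 29*-37)=723, (29*12 - 5*35)=173, (5*4 - -11*12)=152, (-11*-14 - -27*4)=262; twice the area = |2169| = 2169; area = 2169/2; boundary points = 1 + 3 + 1 + 8 + 2 = 15; strictly interior points = area - boundary/2 + 1 = 1078; answer 1078
Step 2: R1 = 1078; r = 7; total draws C(20,6) = 38760; favorable C(8,4)*C(12,2) = 4620; P = 77/646; answer 77/646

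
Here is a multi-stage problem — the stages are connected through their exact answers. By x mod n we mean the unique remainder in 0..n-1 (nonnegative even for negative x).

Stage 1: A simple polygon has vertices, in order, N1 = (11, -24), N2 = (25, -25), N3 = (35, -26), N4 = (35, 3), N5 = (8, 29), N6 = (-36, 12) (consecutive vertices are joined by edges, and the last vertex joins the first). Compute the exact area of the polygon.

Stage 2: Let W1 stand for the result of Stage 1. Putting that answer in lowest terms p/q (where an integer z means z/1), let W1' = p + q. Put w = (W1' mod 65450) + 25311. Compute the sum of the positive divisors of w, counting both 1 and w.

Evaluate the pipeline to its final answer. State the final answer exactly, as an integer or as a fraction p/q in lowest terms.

41292

Stage 1: cross terms: (11*-25 - 25*-24)=325, (25*-26 - 35*-25)=225, (35*3 - 35*-26)=1015, (35*29 - 8*3)=991, (8*12 - -36*29)=1140, (-36*-24 - 11*12)=732; twice the area = |4428| = 4428; area = 2214; answer 2214
Stage 2: W1 = 2214; threaded value p + q = 2215; w = 27526; 27526 = 2 * 13763; sigma = (1 + 2) * (1 + 13763) = 3 * 13764 = 41292; answer 41292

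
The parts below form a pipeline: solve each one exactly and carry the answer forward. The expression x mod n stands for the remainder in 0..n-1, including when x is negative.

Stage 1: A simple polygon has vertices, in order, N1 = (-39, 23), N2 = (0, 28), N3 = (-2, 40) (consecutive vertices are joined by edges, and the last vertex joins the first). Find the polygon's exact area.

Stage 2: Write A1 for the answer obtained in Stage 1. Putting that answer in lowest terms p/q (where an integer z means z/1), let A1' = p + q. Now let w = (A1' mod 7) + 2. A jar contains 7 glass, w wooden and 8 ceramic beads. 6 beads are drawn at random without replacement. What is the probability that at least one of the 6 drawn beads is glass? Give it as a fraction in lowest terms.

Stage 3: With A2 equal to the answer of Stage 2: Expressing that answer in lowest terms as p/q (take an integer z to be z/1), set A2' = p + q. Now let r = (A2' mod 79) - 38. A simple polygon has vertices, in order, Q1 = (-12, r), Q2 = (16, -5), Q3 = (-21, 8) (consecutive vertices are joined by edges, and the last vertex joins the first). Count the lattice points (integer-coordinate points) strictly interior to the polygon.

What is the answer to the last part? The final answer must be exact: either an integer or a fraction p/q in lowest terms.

736

Stage 1: cross terms: (-39*28 - 0*23)=-1092, (0*40 - -2*28)=56, (-2*23 - -39*40)=1514; twice the area = |478| = 478; area = 239; answer 239
Stage 2: A1 = 239; threaded value p + q = 240; w = 4; total draws C(19,6) = 27132; complement C(12,6) = 924; favorable 27132 - 924 = 26208; P = 312/323; answer 312/323
Stage 3: A2 = 312/323; threaded value p + q = 635; r = -35; cross terms: (-12*-5 - 16*-35)=620, (16*8 - -21*-5)=23, (-21*-35 - -12*8)=831; twice the area = |1474| = 1474; area = 737; boundary points = 2 + 1 + 1 = 4; strictly interior points = area - boundary/2 + 1 = 736; answer 736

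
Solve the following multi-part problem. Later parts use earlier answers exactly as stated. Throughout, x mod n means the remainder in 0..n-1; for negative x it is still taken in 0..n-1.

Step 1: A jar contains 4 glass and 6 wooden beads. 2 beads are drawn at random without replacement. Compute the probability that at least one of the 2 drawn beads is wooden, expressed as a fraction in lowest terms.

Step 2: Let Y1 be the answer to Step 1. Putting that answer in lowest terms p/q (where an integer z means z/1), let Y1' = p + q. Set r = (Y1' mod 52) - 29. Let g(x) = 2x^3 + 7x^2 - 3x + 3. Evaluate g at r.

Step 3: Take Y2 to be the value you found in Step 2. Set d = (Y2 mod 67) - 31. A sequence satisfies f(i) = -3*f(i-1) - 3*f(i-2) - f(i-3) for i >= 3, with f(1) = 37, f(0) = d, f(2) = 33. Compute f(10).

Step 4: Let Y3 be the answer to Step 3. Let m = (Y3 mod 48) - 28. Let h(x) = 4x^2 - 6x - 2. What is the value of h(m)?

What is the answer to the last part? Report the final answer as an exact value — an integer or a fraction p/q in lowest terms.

Step 1: total draws C(10,2) = 45; complement C(4,2) = 6; favorable 45 - 6 = 39; P = 13/15; answer 13/15
Step 2: Y1 = 13/15; threaded value p + q = 28; r = -1; 2*(-1)^3 + 7*(-1)^2 - 3*(-1)^1 + 3 = (-2) + (7) + (3) + (3) = 11; answer 11
Step 3: Y2 = 11; d = -20; f(3) = -3*(33) - 3*(37) - 1*(-20) = -190; iterating: f(3)=-190, f(4)=434, f(5)=-765, f(6)=1183, f(7)=-1688, f(8)=2280, f(9)=-2959, f(10)=3725; answer 3725
Step 4: Y3 = 3725; m = 1; 4*(1)^2 - 6*(1)^1 - 2 = (4) + (-6) + (-2) = -4; answer -4

-4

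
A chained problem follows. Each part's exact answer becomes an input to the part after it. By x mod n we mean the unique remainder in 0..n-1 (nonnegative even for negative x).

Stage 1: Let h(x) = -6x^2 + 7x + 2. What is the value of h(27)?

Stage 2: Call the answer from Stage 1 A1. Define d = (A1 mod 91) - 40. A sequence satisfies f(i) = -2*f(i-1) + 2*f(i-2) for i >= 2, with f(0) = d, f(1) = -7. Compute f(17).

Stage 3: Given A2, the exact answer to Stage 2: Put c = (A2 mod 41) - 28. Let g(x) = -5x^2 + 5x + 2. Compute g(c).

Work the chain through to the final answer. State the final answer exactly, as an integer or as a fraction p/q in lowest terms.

Stage 1: -6*(27)^2 + 7*(27)^1 + 2 = (-4374) + (189) + (2) = -4183; answer -4183
Stage 2: A1 = -4183; d = -37; f(2) = -2*(-7) + 2*(-37) = -60; iterating: f(2)=-60, f(3)=106, f(4)=-332, f(5)=876, f(6)=-2416, f(7)=6584, f(8)=-18000, f(9)=49168, f(10)=-134336, f(11)=367008, f(12)=-1002688, f(13)=2739392, f(14)=-7484160, f(15)=20447104, f(16)=-55862528, f(17)=152619264; answer 152619264
Stage 3: A2 = 152619264; c = -25; -5*(-25)^2 + 5*(-25)^1 + 2 = (-3125) + (-125) + (2) = -3248; answer -3248

-3248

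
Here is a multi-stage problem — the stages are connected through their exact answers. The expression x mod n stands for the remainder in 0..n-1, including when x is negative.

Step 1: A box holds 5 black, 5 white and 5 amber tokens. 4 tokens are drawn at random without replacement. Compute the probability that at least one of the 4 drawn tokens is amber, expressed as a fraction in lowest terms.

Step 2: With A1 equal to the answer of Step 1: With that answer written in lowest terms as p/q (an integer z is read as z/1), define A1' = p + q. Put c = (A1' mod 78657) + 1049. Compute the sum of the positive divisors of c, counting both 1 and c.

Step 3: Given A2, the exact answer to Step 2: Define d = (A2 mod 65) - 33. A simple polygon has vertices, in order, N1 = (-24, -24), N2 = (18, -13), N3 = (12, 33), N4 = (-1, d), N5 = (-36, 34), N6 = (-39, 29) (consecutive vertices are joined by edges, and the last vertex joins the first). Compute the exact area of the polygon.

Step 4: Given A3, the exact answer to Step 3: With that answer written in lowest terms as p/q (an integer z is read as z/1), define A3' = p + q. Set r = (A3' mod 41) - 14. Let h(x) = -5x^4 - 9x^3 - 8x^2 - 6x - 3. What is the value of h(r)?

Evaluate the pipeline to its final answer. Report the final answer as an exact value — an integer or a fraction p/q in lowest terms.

Step 1: total draws C(15,4) = 1365; complement C(10,4) = 210; favorable 1365 - 210 = 1155; P = 11/13; answer 11/13
Step 2: A1 = 11/13; threaded value p + q = 24; c = 1073; 1073 = 29 * 37; sigma = (1 + 29) * (1 + 37) = 30 * 38 = 1140; answer 1140
Step 3: A2 = 1140; d = 2; cross terms: (-24*-13 - 18*-24)=744, (18*33 - 12*-13)=750, (12*2 - -1*33)=57, (-1*34 - -36*2)=38, (-36*29 - -39*34)=282, (-39*-24 - -24*29)=1632; twice the area = |3503| = 3503; area = 3503/2; answer 3503/2
Step 4: A3 = 3503/2; threaded value p + q = 3505; r = 6; -5*(6)^4 - 9*(6)^3 - 8*(6)^2 - 6*(6)^1 - 3 = (-6480) + (-1944) + (-288) + (-36) + (-3) = -8751; answer -8751

-8751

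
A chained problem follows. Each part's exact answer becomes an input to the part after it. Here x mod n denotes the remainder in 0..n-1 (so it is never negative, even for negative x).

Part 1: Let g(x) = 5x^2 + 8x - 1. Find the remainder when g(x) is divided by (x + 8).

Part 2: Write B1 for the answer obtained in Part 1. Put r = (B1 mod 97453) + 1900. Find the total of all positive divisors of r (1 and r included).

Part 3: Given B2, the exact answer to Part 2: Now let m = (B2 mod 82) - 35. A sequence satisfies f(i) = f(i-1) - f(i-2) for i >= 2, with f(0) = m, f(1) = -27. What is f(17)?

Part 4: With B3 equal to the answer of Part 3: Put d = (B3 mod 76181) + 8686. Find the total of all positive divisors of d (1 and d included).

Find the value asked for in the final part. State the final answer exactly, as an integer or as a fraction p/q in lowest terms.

Part 1: remainder = value at the root: 5*(-8)^2 + 8*(-8)^1 - 1 = (320) + (-64) + (-1) = 255; answer 255
Part 2: B1 = 255; r = 2155; 2155 = 5 * 431; sigma = (1 + 5) * (1 + 431) = 6 * 432 = 2592; answer 2592
Part 3: B2 = 2592; m = 15; f(2) = 1*(-27) - 1*(15) = -42; iterating: f(2)=-42, f(3)=-15, f(4)=27, f(5)=42, f(6)=15, f(7)=-27, f(8)=-42, f(9)=-15, f(10)=27, f(11)=42, f(12)=15, f(13)=-27, f(14)=-42, f(15)=-15, f(16)=27, f(17)=42; answer 42
Part 4: B3 = 42; d = 8728; 8728 = 2^3 * 1091; sigma = (1 + 2 + 4 + 8) * (1 + 1091) = 15 * 1092 = 16380; answer 16380

16380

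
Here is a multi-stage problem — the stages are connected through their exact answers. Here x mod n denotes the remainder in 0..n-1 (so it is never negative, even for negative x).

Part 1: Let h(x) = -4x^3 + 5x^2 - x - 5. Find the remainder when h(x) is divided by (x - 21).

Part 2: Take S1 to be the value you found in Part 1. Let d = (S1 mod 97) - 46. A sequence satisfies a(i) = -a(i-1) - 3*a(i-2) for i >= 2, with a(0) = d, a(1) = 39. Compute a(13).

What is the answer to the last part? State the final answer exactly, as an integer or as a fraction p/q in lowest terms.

-19041

Part 1: remainder = value at the root: -4*(21)^3 + 5*(21)^2 - 1*(21)^1 - 5 = (-37044) + (2205) + (-21) + (-5) = -34865; answer -34865
Part 2: S1 = -34865; d = 9; a(2) = -1*(39) - 3*(9) = -66; iterating: a(2)=-66, a(3)=-51, a(4)=249, a(5)=-96, a(6)=-651, a(7)=939, a(8)=1014, a(9)=-3831, a(10)=789, a(11)=10704, a(12)=-13071, a(13)=-19041; answer -19041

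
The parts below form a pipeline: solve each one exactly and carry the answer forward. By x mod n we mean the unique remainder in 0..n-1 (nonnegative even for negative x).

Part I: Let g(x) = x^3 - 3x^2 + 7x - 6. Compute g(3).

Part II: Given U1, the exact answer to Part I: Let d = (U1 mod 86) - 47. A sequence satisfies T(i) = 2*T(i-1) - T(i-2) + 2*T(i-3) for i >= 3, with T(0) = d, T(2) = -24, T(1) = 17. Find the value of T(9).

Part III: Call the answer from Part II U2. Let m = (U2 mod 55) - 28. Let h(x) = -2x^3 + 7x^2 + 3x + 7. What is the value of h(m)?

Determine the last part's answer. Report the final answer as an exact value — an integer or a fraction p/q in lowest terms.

Part I: 1*(3)^3 - 3*(3)^2 + 7*(3)^1 - 6 = (27) + (-27) + (21) + (-6) = 15; answer 15
Part II: U1 = 15; d = -32; T(3) = 2*(-24) - 1*(17) + 2*(-32) = -129; iterating: T(3)=-129, T(4)=-200, T(5)=-319, T(6)=-696, T(7)=-1473, T(8)=-2888, T(9)=-5695; answer -5695
Part III: U2 = -5695; m = -3; -2*(-3)^3 + 7*(-3)^2 + 3*(-3)^1 + 7 = (54) + (63) + (-9) + (7) = 115; answer 115

115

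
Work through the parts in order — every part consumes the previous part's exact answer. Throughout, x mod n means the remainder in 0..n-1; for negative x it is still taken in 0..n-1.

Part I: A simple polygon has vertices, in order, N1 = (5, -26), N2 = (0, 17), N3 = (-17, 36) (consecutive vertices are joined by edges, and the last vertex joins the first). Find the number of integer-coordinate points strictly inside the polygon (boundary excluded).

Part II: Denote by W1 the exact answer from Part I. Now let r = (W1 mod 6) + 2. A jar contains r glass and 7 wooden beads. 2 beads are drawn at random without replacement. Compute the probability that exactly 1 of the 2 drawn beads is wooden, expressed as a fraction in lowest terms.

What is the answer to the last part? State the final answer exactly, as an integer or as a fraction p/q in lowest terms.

Part I: cross terms: (5*17 - 0*-26)=85, (0*36 - -17*17)=289, (-17*-26 - 5*36)=262; twice the area = |636| = 636; area = 318; boundary points = 1 + 1 + 2 = 4; strictly interior points = area - boundary/2 + 1 = 317; answer 317
Part II: W1 = 317; r = 7; total draws C(14,2) = 91; favorable C(7,1)*C(7,1) = 49; P = 7/13; answer 7/13

7/13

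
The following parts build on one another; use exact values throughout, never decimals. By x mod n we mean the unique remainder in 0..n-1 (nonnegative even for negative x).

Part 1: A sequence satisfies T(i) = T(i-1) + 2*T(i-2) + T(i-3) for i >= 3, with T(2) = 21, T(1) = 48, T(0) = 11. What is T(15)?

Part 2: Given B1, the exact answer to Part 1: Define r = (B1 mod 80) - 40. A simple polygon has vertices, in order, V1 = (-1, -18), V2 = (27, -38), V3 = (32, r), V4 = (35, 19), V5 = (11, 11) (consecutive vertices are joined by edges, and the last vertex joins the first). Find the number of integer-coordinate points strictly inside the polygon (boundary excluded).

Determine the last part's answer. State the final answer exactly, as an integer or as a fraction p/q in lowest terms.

1258

Part 1: T(3) = 1*(21) + 2*(48) + 1*(11) = 128; iterating: T(3)=128, T(4)=218, T(5)=495, T(6)=1059, T(7)=2267, T(8)=4880, T(9)=10473, T(10)=22500, T(11)=48326, T(12)=103799, T(13)=222951, T(14)=478875, T(15)=1028576; answer 1028576
Part 2: B1 = 1028576; r = -24; cross terms: (-1*-38 - 27*-18)=524, (27*-24 - 32*-38)=568, (32*19 - 35*-24)=1448, (35*11 - 11*19)=176, (11*-18 - -1*11)=-187; twice the area = |2529| = 2529; area = 2529/2; boundary points = 4 + 1 + 1 + 8 + 1 = 15; strictly interior points = area - boundary/2 + 1 = 1258; answer 1258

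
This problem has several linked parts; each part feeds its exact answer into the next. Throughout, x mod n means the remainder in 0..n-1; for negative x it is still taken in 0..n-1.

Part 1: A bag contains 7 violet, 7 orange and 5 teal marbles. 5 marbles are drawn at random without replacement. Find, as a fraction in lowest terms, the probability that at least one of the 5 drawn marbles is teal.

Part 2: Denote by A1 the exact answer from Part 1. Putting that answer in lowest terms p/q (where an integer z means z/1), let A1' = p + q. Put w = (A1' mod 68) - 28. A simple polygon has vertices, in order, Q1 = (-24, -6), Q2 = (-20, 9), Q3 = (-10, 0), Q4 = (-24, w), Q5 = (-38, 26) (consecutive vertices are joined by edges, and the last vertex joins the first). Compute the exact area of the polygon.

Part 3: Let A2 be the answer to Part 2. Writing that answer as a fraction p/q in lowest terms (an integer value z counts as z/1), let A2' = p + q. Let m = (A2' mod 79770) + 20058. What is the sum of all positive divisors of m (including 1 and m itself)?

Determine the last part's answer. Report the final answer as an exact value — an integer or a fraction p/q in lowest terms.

31680

Part 1: total draws C(19,5) = 11628; complement C(14,5) = 2002; favorable 11628 - 2002 = 9626; P = 4813/5814; answer 4813/5814
Part 2: A1 = 4813/5814; threaded value p + q = 10627; w = -9; cross terms: (-24*9 - -20*-6)=-336, (-20*0 - -10*9)=90, (-10*-9 - -24*0)=90, (-24*26 - -38*-9)=-966, (-38*-6 - -24*26)=852; twice the area = |-270| = 270; area = 135; answer 135
Part 3: A2 = 135; threaded value p + q = 136; m = 20194; 20194 = 2 * 23 * 439; sigma = (1 + 2) * (1 + 23) * (1 + 439) = 3 * 24 * 440 = 31680; answer 31680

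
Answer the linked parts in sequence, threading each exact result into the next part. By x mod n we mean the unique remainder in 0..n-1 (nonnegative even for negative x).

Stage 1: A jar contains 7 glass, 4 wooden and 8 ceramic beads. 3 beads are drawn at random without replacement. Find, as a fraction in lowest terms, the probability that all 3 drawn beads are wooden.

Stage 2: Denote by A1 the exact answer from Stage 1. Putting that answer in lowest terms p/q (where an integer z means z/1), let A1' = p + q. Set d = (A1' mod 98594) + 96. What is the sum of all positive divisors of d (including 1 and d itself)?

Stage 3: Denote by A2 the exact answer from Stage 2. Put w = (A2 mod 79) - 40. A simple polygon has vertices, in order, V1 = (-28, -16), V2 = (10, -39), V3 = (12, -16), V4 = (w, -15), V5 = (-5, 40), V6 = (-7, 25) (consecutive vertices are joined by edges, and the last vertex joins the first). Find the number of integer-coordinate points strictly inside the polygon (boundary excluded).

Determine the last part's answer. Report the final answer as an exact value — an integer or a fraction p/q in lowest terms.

1218

Stage 1: total draws C(19,3) = 969; favorable C(4,3) = 4; P = 4/969; answer 4/969
Stage 2: A1 = 4/969; threaded value p + q = 973; d = 1069; 1069 is prime, so its only divisors are 1 and 1069; sigma = 1 + 1069 = 1070; answer 1070
Stage 3: A2 = 1070; w = 3; cross terms: (-28*-39 - 10*-16)=1252, (10*-16 - 12*-39)=308, (12*-15 - 3*-16)=-132, (3*40 - -5*-15)=45, (-5*25 - -7*40)=155, (-7*-16 - -28*25)=812; twice the area = |2440| = 2440; area = 1220; boundary points = 1 + 1 + 1 + 1 + 1 + 1 = 6; strictly interior points = area - boundary/2 + 1 = 1218; answer 1218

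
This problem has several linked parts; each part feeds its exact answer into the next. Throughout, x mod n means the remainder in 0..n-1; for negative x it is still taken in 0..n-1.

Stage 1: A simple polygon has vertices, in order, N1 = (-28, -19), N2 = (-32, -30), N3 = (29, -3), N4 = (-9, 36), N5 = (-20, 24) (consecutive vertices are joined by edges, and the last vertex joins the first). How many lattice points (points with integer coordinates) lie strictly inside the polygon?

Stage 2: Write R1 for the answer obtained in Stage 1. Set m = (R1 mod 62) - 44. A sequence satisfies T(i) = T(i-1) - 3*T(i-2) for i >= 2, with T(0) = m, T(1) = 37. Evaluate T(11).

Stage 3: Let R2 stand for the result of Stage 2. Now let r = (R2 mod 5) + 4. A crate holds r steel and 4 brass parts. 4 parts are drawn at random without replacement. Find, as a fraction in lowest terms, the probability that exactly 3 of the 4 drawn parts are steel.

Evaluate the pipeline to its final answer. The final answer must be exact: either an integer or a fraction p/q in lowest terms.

20/63

Stage 1: cross terms: (-28*-30 - -32*-19)=232, (-32*-3 - 29*-30)=966, (29*36 - -9*-3)=1017, (-9*24 - -20*36)=504, (-20*-19 - -28*24)=1052; twice the area = |3771| = 3771; area = 3771/2; boundary points = 1 + 1 + 1 + 1 + 1 = 5; strictly interior points = area - boundary/2 + 1 = 1884; answer 1884
Stage 2: R1 = 1884; m = -20; T(2) = 1*(37) - 3*(-20) = 97; iterating: T(2)=97, T(3)=-14, T(4)=-305, T(5)=-263, T(6)=652, T(7)=1441, T(8)=-515, T(9)=-4838, T(10)=-3293, T(11)=11221; answer 11221
Stage 3: R2 = 11221; r = 5; total draws C(9,4) = 126; favorable C(5,3)*C(4,1) = 40; P = 20/63; answer 20/63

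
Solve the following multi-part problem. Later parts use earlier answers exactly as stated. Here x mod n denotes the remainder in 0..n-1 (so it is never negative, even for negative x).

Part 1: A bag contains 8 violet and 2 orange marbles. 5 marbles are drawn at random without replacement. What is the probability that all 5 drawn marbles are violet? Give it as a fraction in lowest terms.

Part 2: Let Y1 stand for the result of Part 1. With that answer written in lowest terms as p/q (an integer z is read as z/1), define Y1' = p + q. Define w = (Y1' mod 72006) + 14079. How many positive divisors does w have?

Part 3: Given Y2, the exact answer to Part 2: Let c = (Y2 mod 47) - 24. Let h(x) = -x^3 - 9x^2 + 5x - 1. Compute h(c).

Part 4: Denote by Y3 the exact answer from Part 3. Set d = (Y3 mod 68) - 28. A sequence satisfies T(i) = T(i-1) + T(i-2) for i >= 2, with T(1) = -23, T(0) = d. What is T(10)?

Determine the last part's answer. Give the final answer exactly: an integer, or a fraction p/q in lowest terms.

-1843

Part 1: total draws C(10,5) = 252; favorable C(8,5) = 56; P = 2/9; answer 2/9
Part 2: Y1 = 2/9; threaded value p + q = 11; w = 14090; 14090 = 2 * 5 * 1409; number of divisors = (1+1) * (1+1) * (1+1) = 8; answer 8
Part 3: Y2 = 8; c = -16; -1*(-16)^3 - 9*(-16)^2 + 5*(-16)^1 - 1 = (4096) + (-2304) + (-80) + (-1) = 1711; answer 1711
Part 4: Y3 = 1711; d = -17; T(2) = 1*(-23) + 1*(-17) = -40; iterating: T(2)=-40, T(3)=-63, T(4)=-103, T(5)=-166, T(6)=-269, T(7)=-435, T(8)=-704, T(9)=-1139, T(10)=-1843; answer -1843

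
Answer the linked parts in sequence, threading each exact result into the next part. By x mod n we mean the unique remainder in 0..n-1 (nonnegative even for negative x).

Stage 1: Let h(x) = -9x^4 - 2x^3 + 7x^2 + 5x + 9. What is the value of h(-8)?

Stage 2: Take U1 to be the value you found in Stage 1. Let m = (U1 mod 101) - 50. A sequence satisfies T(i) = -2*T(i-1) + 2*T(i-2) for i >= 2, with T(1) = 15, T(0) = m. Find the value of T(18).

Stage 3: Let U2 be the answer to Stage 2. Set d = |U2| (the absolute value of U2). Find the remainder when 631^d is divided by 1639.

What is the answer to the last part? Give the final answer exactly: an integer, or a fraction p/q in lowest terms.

927

Stage 1: -9*(-8)^4 - 2*(-8)^3 + 7*(-8)^2 + 5*(-8)^1 + 9 = (-36864) + (1024) + (448) + (-40) + (9) = -35423; answer -35423
Stage 2: U1 = -35423; m = -22; T(2) = -2*(15) + 2*(-22) = -74; iterating: T(2)=-74, T(3)=178, T(4)=-504, T(5)=1364, T(6)=-3736, T(7)=10200, T(8)=-27872, T(9)=76144, T(10)=-208032, T(11)=568352, T(12)=-1552768, T(13)=4242240, T(14)=-11590016, T(15)=31664512, T(16)=-86509056, T(17)=236347136, T(18)=-645712384; answer -645712384
Stage 3: U2 = -645712384; d = 645712384; squarings mod 1639: 631^1=631, 631^2=1523, 631^4=344, 631^8=328, 631^16=1049, 631^32=632, 631^64=1147, 631^128=1131, 631^256=741, 631^512=16, 631^1024=256, 631^2048=1615, 631^4096=576, 631^8192=698, 631^16384=421, 631^32768=229, 631^65536=1632, 631^131072=49, 631^262144=762, 631^524288=438, 631^1048576=81, 631^2097152=5, 631^4194304=25, 631^8388608=625, 631^16777216=543, 631^33554432=1468, 631^67108864=1378, 631^134217728=922, 631^268435456=1082, 631^536870912=478; 631^645712384 = 631^512 * 631^2048 * 631^16384 * 631^32768 * 631^262144 * 631^524288 * 631^1048576 * 631^2097152 * 631^4194304 * 631^33554432 * 631^67108864 * 631^536870912 = 927 (mod 1639); answer 927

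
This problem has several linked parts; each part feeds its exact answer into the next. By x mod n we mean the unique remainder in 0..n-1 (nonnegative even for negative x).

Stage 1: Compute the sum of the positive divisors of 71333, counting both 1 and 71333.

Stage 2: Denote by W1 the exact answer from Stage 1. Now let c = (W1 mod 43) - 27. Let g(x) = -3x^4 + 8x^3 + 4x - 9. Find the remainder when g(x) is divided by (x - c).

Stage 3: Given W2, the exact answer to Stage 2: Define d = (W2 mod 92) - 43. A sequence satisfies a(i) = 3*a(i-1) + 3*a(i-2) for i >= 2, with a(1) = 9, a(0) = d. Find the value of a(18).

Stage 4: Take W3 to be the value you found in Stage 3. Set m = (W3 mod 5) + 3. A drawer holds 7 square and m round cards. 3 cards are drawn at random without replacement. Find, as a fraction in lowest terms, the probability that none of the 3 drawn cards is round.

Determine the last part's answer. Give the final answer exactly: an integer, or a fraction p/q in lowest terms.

7/33

Stage 1: 71333 is prime, so its only divisors are 1 and 71333; sigma = 1 + 71333 = 71334; answer 71334
Stage 2: W1 = 71334; c = 13; remainder = value at the root: -3*(13)^4 + 8*(13)^3 + 4*(13)^1 - 9 = (-85683) + (17576) + (52) + (-9) = -68064; answer -68064
Stage 3: W2 = -68064; d = -27; a(2) = 3*(9) + 3*(-27) = -54; iterating: a(2)=-54, a(3)=-135, a(4)=-567, a(5)=-2106, a(6)=-8019, a(7)=-30375, a(8)=-115182, a(9)=-436671, a(10)=-1655559, a(11)=-6276690, a(12)=-23796747, a(13)=-90220311, a(14)=-342051174, a(15)=-1296814455, a(16)=-4916596887, a(17)=-18640234026, a(18)=-70670492739; answer -70670492739
Stage 4: W3 = -70670492739; m = 4; total draws C(11,3) = 165; favorable C(7,3) = 35; P = 7/33; answer 7/33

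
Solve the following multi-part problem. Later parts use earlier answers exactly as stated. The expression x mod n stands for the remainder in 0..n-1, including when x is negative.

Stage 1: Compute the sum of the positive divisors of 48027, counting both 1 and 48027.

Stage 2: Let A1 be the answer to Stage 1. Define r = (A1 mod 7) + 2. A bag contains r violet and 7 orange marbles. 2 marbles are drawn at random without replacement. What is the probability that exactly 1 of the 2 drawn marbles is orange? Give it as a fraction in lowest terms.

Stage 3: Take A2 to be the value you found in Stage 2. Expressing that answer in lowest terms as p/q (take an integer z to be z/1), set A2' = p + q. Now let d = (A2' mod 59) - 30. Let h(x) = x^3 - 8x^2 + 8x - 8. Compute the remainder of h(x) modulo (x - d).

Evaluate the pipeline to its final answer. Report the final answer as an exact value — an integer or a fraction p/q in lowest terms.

Stage 1: 48027 = 3 * 7 * 2287; sigma = (1 + 3) * (1 + 7) * (1 + 2287) = 4 * 8 * 2288 = 73216; answer 73216
Stage 2: A1 = 73216; r = 5; total draws C(12,2) = 66; favorable C(7,1)*C(5,1) = 35; P = 35/66; answer 35/66
Stage 3: A2 = 35/66; threaded value p + q = 101; d = 12; remainder = value at the root: 1*(12)^3 - 8*(12)^2 + 8*(12)^1 - 8 = (1728) + (-1152) + (96) + (-8) = 664; answer 664

664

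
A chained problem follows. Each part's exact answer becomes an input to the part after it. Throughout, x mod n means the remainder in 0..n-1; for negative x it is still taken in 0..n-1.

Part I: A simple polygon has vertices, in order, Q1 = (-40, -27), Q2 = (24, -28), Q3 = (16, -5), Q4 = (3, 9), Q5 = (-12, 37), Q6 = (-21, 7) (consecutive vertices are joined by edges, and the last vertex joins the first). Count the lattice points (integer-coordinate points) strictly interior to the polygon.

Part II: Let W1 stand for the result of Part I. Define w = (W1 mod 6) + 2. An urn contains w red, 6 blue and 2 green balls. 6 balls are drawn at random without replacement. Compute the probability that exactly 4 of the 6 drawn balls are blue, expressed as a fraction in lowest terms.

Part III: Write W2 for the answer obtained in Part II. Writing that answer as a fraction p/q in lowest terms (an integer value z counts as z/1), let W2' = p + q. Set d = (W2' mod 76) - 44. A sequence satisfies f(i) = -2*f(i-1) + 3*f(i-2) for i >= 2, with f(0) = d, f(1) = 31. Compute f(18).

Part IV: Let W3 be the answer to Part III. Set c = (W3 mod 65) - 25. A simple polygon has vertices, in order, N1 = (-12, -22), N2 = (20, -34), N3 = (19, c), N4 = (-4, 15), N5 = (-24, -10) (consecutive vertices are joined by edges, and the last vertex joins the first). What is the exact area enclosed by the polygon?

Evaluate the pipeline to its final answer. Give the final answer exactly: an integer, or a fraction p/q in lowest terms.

Part I: cross terms: (-40*-28 - 24*-27)=1768, (24*-5 - 16*-28)=328, (16*9 - 3*-5)=159, (3*37 - -12*9)=219, (-12*7 - -21*37)=693, (-21*-27 - -40*7)=847; twice the area = |4014| = 4014; area = 2007; boundary points = 1 + 1 + 1 + 1 + 3 + 1 = 8; strictly interior points = area - boundary/2 + 1 = 2004; answer 2004
Part II: W1 = 2004; w = 2; total draws C(10,6) = 210; favorable C(6,4)*C(4,2) = 90; P = 3/7; answer 3/7
Part III: W2 = 3/7; threaded value p + q = 10; d = -34; f(2) = -2*(31) + 3*(-34) = -164; iterating: f(2)=-164, f(3)=421, f(4)=-1334, f(5)=3931, f(6)=-11864, f(7)=35521, f(8)=-106634, f(9)=319831, f(10)=-959564, f(11)=2878621, f(12)=-8635934, f(13)=25907731, f(14)=-77723264, f(15)=233169721, f(16)=-699509234, f(17)=2098527631, f(18)=-6295582964; answer -6295582964
Part IV: W3 = -6295582964; c = 6; cross terms: (-12*-34 - 20*-22)=848, (20*6 - 19*-34)=766, (19*15 - -4*6)=309, (-4*-10 - -24*15)=400, (-24*-22 - -12*-10)=408; twice the area = |2731| = 2731; area = 2731/2; answer 2731/2

2731/2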